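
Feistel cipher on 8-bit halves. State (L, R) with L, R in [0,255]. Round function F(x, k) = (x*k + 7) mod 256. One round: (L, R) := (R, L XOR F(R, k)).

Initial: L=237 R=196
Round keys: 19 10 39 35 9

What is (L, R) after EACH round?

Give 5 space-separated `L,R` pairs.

Answer: 196,126 126,55 55,22 22,62 62,35

Derivation:
Round 1 (k=19): L=196 R=126
Round 2 (k=10): L=126 R=55
Round 3 (k=39): L=55 R=22
Round 4 (k=35): L=22 R=62
Round 5 (k=9): L=62 R=35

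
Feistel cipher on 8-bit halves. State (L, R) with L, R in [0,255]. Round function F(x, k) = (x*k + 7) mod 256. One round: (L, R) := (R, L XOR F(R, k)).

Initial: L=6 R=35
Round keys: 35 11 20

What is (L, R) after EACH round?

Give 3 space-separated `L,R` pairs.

Round 1 (k=35): L=35 R=214
Round 2 (k=11): L=214 R=26
Round 3 (k=20): L=26 R=217

Answer: 35,214 214,26 26,217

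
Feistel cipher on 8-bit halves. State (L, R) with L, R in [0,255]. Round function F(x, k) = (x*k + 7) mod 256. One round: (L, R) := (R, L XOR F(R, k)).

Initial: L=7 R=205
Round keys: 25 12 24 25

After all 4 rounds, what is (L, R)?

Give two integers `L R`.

Answer: 156 5

Derivation:
Round 1 (k=25): L=205 R=11
Round 2 (k=12): L=11 R=70
Round 3 (k=24): L=70 R=156
Round 4 (k=25): L=156 R=5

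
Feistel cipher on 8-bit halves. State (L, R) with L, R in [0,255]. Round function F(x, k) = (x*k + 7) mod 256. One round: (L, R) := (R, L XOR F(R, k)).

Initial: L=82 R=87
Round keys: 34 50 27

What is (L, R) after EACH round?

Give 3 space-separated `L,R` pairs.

Answer: 87,199 199,178 178,10

Derivation:
Round 1 (k=34): L=87 R=199
Round 2 (k=50): L=199 R=178
Round 3 (k=27): L=178 R=10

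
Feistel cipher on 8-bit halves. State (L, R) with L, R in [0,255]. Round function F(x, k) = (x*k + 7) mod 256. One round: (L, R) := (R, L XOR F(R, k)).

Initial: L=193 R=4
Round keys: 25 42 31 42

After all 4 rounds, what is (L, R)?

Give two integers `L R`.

Answer: 82 148

Derivation:
Round 1 (k=25): L=4 R=170
Round 2 (k=42): L=170 R=239
Round 3 (k=31): L=239 R=82
Round 4 (k=42): L=82 R=148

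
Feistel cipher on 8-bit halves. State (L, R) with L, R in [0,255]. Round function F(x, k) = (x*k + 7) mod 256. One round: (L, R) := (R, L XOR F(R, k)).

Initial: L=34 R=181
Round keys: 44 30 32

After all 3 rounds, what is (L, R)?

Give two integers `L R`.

Round 1 (k=44): L=181 R=1
Round 2 (k=30): L=1 R=144
Round 3 (k=32): L=144 R=6

Answer: 144 6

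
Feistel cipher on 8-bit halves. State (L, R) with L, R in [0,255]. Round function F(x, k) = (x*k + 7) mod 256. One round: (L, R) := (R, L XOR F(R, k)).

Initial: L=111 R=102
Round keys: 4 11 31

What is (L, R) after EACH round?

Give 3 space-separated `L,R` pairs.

Round 1 (k=4): L=102 R=240
Round 2 (k=11): L=240 R=49
Round 3 (k=31): L=49 R=6

Answer: 102,240 240,49 49,6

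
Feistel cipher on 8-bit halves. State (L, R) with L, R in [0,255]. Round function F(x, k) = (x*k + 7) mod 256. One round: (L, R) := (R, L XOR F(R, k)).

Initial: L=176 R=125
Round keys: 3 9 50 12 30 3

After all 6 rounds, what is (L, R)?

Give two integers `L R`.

Answer: 104 180

Derivation:
Round 1 (k=3): L=125 R=206
Round 2 (k=9): L=206 R=56
Round 3 (k=50): L=56 R=57
Round 4 (k=12): L=57 R=139
Round 5 (k=30): L=139 R=104
Round 6 (k=3): L=104 R=180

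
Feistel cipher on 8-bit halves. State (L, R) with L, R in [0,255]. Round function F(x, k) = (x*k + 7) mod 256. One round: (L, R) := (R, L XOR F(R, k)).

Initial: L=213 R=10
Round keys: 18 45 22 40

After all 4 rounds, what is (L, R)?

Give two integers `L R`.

Answer: 239 8

Derivation:
Round 1 (k=18): L=10 R=110
Round 2 (k=45): L=110 R=87
Round 3 (k=22): L=87 R=239
Round 4 (k=40): L=239 R=8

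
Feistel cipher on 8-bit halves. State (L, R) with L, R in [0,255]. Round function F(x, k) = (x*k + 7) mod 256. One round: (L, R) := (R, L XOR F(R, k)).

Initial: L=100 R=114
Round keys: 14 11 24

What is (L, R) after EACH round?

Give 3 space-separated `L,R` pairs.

Answer: 114,39 39,198 198,176

Derivation:
Round 1 (k=14): L=114 R=39
Round 2 (k=11): L=39 R=198
Round 3 (k=24): L=198 R=176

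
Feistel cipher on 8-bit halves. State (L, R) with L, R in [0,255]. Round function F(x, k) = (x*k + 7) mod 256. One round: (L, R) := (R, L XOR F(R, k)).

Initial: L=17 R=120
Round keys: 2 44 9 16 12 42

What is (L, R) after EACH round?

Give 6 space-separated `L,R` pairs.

Answer: 120,230 230,247 247,80 80,240 240,23 23,61

Derivation:
Round 1 (k=2): L=120 R=230
Round 2 (k=44): L=230 R=247
Round 3 (k=9): L=247 R=80
Round 4 (k=16): L=80 R=240
Round 5 (k=12): L=240 R=23
Round 6 (k=42): L=23 R=61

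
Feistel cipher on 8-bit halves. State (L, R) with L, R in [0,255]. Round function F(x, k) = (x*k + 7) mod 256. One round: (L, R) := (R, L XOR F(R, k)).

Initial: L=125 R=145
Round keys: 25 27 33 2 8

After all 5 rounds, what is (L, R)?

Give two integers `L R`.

Answer: 26 4

Derivation:
Round 1 (k=25): L=145 R=77
Round 2 (k=27): L=77 R=183
Round 3 (k=33): L=183 R=211
Round 4 (k=2): L=211 R=26
Round 5 (k=8): L=26 R=4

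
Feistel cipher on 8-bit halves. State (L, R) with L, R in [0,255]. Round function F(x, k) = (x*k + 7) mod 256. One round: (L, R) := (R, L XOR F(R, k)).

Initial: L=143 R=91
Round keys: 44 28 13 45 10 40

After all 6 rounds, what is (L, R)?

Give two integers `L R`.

Round 1 (k=44): L=91 R=36
Round 2 (k=28): L=36 R=172
Round 3 (k=13): L=172 R=231
Round 4 (k=45): L=231 R=14
Round 5 (k=10): L=14 R=116
Round 6 (k=40): L=116 R=41

Answer: 116 41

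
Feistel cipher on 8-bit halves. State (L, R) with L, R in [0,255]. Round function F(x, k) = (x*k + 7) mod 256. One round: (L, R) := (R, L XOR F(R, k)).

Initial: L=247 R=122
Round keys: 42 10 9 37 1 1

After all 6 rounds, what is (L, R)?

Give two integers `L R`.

Round 1 (k=42): L=122 R=252
Round 2 (k=10): L=252 R=165
Round 3 (k=9): L=165 R=40
Round 4 (k=37): L=40 R=106
Round 5 (k=1): L=106 R=89
Round 6 (k=1): L=89 R=10

Answer: 89 10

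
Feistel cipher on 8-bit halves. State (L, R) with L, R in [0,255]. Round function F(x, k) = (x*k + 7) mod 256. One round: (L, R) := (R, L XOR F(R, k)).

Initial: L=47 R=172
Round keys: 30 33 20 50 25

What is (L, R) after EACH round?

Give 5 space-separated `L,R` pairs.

Answer: 172,0 0,171 171,99 99,246 246,110

Derivation:
Round 1 (k=30): L=172 R=0
Round 2 (k=33): L=0 R=171
Round 3 (k=20): L=171 R=99
Round 4 (k=50): L=99 R=246
Round 5 (k=25): L=246 R=110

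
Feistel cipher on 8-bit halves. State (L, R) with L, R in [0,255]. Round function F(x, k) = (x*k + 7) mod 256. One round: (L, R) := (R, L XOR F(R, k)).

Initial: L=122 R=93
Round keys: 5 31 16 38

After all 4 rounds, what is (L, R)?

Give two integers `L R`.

Answer: 37 125

Derivation:
Round 1 (k=5): L=93 R=162
Round 2 (k=31): L=162 R=248
Round 3 (k=16): L=248 R=37
Round 4 (k=38): L=37 R=125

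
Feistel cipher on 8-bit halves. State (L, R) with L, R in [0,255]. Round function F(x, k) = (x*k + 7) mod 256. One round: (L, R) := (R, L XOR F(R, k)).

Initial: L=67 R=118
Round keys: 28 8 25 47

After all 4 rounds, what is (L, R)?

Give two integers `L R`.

Answer: 28 58

Derivation:
Round 1 (k=28): L=118 R=172
Round 2 (k=8): L=172 R=17
Round 3 (k=25): L=17 R=28
Round 4 (k=47): L=28 R=58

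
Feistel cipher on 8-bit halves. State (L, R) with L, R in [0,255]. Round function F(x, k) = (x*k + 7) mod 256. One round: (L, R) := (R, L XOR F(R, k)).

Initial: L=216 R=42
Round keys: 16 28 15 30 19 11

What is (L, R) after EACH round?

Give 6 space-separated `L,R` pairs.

Answer: 42,127 127,193 193,41 41,20 20,170 170,65

Derivation:
Round 1 (k=16): L=42 R=127
Round 2 (k=28): L=127 R=193
Round 3 (k=15): L=193 R=41
Round 4 (k=30): L=41 R=20
Round 5 (k=19): L=20 R=170
Round 6 (k=11): L=170 R=65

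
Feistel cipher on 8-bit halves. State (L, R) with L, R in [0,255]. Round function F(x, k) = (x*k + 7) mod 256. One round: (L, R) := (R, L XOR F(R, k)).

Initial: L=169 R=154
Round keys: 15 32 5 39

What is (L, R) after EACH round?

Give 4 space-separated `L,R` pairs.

Answer: 154,164 164,29 29,60 60,54

Derivation:
Round 1 (k=15): L=154 R=164
Round 2 (k=32): L=164 R=29
Round 3 (k=5): L=29 R=60
Round 4 (k=39): L=60 R=54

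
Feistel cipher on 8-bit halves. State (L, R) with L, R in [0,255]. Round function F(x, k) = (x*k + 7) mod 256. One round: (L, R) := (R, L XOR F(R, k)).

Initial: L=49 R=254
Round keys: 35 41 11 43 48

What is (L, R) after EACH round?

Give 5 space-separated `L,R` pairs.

Round 1 (k=35): L=254 R=240
Round 2 (k=41): L=240 R=137
Round 3 (k=11): L=137 R=26
Round 4 (k=43): L=26 R=236
Round 5 (k=48): L=236 R=93

Answer: 254,240 240,137 137,26 26,236 236,93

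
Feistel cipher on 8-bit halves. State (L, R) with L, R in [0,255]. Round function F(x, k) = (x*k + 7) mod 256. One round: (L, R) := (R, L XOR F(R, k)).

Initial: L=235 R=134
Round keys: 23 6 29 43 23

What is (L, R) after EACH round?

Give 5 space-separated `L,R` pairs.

Round 1 (k=23): L=134 R=250
Round 2 (k=6): L=250 R=101
Round 3 (k=29): L=101 R=130
Round 4 (k=43): L=130 R=184
Round 5 (k=23): L=184 R=13

Answer: 134,250 250,101 101,130 130,184 184,13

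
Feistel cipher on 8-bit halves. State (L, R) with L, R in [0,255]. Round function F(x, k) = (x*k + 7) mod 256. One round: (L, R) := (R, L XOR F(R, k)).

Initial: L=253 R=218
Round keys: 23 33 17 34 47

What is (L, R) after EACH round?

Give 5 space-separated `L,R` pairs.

Answer: 218,96 96,189 189,244 244,210 210,97

Derivation:
Round 1 (k=23): L=218 R=96
Round 2 (k=33): L=96 R=189
Round 3 (k=17): L=189 R=244
Round 4 (k=34): L=244 R=210
Round 5 (k=47): L=210 R=97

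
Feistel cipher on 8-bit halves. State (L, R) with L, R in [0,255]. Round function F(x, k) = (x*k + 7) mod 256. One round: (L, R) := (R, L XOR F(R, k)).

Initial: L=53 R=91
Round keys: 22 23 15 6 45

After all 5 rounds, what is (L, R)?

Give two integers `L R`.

Answer: 169 247

Derivation:
Round 1 (k=22): L=91 R=236
Round 2 (k=23): L=236 R=96
Round 3 (k=15): L=96 R=75
Round 4 (k=6): L=75 R=169
Round 5 (k=45): L=169 R=247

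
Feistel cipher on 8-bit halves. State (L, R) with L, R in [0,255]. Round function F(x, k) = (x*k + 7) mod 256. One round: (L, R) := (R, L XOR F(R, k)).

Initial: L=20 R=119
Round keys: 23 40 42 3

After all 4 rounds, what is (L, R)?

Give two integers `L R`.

Round 1 (k=23): L=119 R=172
Round 2 (k=40): L=172 R=144
Round 3 (k=42): L=144 R=11
Round 4 (k=3): L=11 R=184

Answer: 11 184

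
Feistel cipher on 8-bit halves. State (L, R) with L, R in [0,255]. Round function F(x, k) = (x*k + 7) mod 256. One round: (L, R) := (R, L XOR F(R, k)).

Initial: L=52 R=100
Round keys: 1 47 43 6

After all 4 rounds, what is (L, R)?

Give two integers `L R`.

Round 1 (k=1): L=100 R=95
Round 2 (k=47): L=95 R=28
Round 3 (k=43): L=28 R=228
Round 4 (k=6): L=228 R=67

Answer: 228 67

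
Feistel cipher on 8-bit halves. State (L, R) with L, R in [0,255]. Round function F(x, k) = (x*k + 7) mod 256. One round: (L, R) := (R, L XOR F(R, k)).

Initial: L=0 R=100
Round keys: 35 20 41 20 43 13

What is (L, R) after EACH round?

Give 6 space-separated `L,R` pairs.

Answer: 100,179 179,103 103,53 53,76 76,254 254,161

Derivation:
Round 1 (k=35): L=100 R=179
Round 2 (k=20): L=179 R=103
Round 3 (k=41): L=103 R=53
Round 4 (k=20): L=53 R=76
Round 5 (k=43): L=76 R=254
Round 6 (k=13): L=254 R=161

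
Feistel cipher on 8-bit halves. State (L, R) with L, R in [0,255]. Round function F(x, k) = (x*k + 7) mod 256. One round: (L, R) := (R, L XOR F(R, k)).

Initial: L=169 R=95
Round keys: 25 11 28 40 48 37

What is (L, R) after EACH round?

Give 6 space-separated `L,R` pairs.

Answer: 95,231 231,171 171,92 92,204 204,27 27,34

Derivation:
Round 1 (k=25): L=95 R=231
Round 2 (k=11): L=231 R=171
Round 3 (k=28): L=171 R=92
Round 4 (k=40): L=92 R=204
Round 5 (k=48): L=204 R=27
Round 6 (k=37): L=27 R=34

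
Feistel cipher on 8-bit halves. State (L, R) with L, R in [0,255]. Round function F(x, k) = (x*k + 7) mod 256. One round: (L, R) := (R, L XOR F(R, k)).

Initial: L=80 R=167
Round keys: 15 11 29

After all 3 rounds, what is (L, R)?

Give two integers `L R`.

Answer: 32 39

Derivation:
Round 1 (k=15): L=167 R=128
Round 2 (k=11): L=128 R=32
Round 3 (k=29): L=32 R=39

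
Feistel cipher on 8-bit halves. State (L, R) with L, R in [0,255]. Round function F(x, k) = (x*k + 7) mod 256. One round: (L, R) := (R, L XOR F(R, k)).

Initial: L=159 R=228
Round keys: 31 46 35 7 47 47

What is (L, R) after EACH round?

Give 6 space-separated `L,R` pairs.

Answer: 228,60 60,43 43,212 212,248 248,91 91,68

Derivation:
Round 1 (k=31): L=228 R=60
Round 2 (k=46): L=60 R=43
Round 3 (k=35): L=43 R=212
Round 4 (k=7): L=212 R=248
Round 5 (k=47): L=248 R=91
Round 6 (k=47): L=91 R=68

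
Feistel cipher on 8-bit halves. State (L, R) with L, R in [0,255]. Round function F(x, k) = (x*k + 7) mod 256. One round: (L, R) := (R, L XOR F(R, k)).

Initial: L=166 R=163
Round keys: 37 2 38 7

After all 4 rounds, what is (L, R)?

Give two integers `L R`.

Round 1 (k=37): L=163 R=48
Round 2 (k=2): L=48 R=196
Round 3 (k=38): L=196 R=47
Round 4 (k=7): L=47 R=148

Answer: 47 148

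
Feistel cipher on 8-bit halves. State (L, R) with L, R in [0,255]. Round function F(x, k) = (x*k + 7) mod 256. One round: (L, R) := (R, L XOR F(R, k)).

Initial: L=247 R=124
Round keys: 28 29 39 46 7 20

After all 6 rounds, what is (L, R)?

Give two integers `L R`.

Answer: 71 55

Derivation:
Round 1 (k=28): L=124 R=96
Round 2 (k=29): L=96 R=155
Round 3 (k=39): L=155 R=196
Round 4 (k=46): L=196 R=164
Round 5 (k=7): L=164 R=71
Round 6 (k=20): L=71 R=55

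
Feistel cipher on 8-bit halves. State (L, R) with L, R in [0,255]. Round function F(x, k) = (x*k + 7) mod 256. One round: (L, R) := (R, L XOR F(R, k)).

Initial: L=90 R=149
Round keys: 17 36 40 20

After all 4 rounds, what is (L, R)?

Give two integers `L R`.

Answer: 33 145

Derivation:
Round 1 (k=17): L=149 R=182
Round 2 (k=36): L=182 R=10
Round 3 (k=40): L=10 R=33
Round 4 (k=20): L=33 R=145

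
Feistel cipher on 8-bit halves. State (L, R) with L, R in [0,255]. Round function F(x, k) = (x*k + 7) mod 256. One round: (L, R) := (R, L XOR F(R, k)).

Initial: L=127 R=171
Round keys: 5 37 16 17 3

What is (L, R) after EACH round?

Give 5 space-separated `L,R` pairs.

Round 1 (k=5): L=171 R=33
Round 2 (k=37): L=33 R=103
Round 3 (k=16): L=103 R=86
Round 4 (k=17): L=86 R=218
Round 5 (k=3): L=218 R=195

Answer: 171,33 33,103 103,86 86,218 218,195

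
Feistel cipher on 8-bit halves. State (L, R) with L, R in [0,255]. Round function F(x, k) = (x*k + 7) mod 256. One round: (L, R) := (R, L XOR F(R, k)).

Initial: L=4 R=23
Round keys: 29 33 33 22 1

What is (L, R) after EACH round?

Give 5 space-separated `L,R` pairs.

Round 1 (k=29): L=23 R=166
Round 2 (k=33): L=166 R=122
Round 3 (k=33): L=122 R=103
Round 4 (k=22): L=103 R=155
Round 5 (k=1): L=155 R=197

Answer: 23,166 166,122 122,103 103,155 155,197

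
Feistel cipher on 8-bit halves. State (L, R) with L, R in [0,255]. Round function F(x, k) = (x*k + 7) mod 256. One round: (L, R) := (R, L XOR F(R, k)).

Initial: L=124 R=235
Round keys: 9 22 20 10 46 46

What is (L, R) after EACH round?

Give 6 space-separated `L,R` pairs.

Round 1 (k=9): L=235 R=54
Round 2 (k=22): L=54 R=64
Round 3 (k=20): L=64 R=49
Round 4 (k=10): L=49 R=177
Round 5 (k=46): L=177 R=228
Round 6 (k=46): L=228 R=78

Answer: 235,54 54,64 64,49 49,177 177,228 228,78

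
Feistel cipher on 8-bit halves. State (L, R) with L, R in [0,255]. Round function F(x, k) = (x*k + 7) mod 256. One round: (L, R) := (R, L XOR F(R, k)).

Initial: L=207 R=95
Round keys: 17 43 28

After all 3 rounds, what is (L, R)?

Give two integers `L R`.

Answer: 229 138

Derivation:
Round 1 (k=17): L=95 R=153
Round 2 (k=43): L=153 R=229
Round 3 (k=28): L=229 R=138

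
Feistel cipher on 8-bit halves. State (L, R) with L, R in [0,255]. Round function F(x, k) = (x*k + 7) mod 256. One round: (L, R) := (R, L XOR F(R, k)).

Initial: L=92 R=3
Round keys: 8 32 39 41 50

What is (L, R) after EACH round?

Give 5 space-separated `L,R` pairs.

Round 1 (k=8): L=3 R=67
Round 2 (k=32): L=67 R=100
Round 3 (k=39): L=100 R=0
Round 4 (k=41): L=0 R=99
Round 5 (k=50): L=99 R=93

Answer: 3,67 67,100 100,0 0,99 99,93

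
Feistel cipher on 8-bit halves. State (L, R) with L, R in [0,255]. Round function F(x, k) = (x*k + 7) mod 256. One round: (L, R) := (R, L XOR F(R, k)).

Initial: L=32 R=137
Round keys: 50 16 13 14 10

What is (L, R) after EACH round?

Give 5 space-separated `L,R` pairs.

Answer: 137,233 233,30 30,100 100,97 97,181

Derivation:
Round 1 (k=50): L=137 R=233
Round 2 (k=16): L=233 R=30
Round 3 (k=13): L=30 R=100
Round 4 (k=14): L=100 R=97
Round 5 (k=10): L=97 R=181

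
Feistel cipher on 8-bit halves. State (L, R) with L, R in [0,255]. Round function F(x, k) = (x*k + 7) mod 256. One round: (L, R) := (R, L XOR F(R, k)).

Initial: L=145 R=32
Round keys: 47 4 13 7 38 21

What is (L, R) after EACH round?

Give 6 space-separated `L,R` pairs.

Round 1 (k=47): L=32 R=118
Round 2 (k=4): L=118 R=255
Round 3 (k=13): L=255 R=140
Round 4 (k=7): L=140 R=36
Round 5 (k=38): L=36 R=211
Round 6 (k=21): L=211 R=114

Answer: 32,118 118,255 255,140 140,36 36,211 211,114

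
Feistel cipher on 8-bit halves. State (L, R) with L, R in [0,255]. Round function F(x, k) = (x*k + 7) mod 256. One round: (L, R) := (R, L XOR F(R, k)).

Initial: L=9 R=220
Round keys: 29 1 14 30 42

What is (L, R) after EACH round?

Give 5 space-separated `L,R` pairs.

Round 1 (k=29): L=220 R=250
Round 2 (k=1): L=250 R=221
Round 3 (k=14): L=221 R=231
Round 4 (k=30): L=231 R=196
Round 5 (k=42): L=196 R=200

Answer: 220,250 250,221 221,231 231,196 196,200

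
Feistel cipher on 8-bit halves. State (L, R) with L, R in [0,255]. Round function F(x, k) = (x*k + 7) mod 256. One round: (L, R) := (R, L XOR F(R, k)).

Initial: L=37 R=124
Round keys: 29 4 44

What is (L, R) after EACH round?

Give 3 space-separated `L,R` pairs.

Round 1 (k=29): L=124 R=54
Round 2 (k=4): L=54 R=163
Round 3 (k=44): L=163 R=61

Answer: 124,54 54,163 163,61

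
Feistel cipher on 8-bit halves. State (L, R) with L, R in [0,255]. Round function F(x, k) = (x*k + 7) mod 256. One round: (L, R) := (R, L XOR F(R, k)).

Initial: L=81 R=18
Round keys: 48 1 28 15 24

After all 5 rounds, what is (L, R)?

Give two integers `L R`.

Answer: 149 226

Derivation:
Round 1 (k=48): L=18 R=54
Round 2 (k=1): L=54 R=47
Round 3 (k=28): L=47 R=29
Round 4 (k=15): L=29 R=149
Round 5 (k=24): L=149 R=226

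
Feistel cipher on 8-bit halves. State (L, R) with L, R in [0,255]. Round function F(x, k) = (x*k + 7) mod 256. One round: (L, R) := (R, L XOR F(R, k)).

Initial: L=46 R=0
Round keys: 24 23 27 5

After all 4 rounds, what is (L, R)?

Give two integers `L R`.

Answer: 16 225

Derivation:
Round 1 (k=24): L=0 R=41
Round 2 (k=23): L=41 R=182
Round 3 (k=27): L=182 R=16
Round 4 (k=5): L=16 R=225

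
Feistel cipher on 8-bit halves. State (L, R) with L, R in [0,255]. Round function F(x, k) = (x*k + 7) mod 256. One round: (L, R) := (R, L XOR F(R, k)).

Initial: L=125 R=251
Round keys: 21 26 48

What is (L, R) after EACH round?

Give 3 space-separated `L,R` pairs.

Answer: 251,227 227,238 238,68

Derivation:
Round 1 (k=21): L=251 R=227
Round 2 (k=26): L=227 R=238
Round 3 (k=48): L=238 R=68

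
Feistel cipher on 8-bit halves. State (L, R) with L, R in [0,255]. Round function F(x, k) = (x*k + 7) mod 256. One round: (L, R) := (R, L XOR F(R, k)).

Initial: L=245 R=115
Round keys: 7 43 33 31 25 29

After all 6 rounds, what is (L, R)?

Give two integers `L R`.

Answer: 143 13

Derivation:
Round 1 (k=7): L=115 R=217
Round 2 (k=43): L=217 R=9
Round 3 (k=33): L=9 R=233
Round 4 (k=31): L=233 R=55
Round 5 (k=25): L=55 R=143
Round 6 (k=29): L=143 R=13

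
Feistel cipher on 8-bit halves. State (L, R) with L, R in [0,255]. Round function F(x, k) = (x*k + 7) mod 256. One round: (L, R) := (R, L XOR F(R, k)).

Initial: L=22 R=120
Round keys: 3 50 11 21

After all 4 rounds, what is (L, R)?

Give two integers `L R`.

Answer: 123 207

Derivation:
Round 1 (k=3): L=120 R=121
Round 2 (k=50): L=121 R=209
Round 3 (k=11): L=209 R=123
Round 4 (k=21): L=123 R=207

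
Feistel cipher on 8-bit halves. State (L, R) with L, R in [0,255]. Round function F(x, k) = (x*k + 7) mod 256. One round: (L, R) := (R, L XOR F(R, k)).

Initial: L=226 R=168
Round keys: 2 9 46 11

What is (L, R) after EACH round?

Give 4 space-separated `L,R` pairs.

Answer: 168,181 181,204 204,26 26,233

Derivation:
Round 1 (k=2): L=168 R=181
Round 2 (k=9): L=181 R=204
Round 3 (k=46): L=204 R=26
Round 4 (k=11): L=26 R=233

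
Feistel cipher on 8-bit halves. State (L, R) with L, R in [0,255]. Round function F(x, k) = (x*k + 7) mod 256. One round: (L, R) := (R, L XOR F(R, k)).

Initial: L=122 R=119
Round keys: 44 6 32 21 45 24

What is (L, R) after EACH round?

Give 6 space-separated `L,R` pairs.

Round 1 (k=44): L=119 R=1
Round 2 (k=6): L=1 R=122
Round 3 (k=32): L=122 R=70
Round 4 (k=21): L=70 R=191
Round 5 (k=45): L=191 R=220
Round 6 (k=24): L=220 R=24

Answer: 119,1 1,122 122,70 70,191 191,220 220,24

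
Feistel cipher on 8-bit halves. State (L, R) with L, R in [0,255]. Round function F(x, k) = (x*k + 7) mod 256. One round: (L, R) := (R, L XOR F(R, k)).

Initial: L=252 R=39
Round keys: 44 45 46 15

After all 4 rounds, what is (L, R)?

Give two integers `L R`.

Answer: 234 24

Derivation:
Round 1 (k=44): L=39 R=71
Round 2 (k=45): L=71 R=165
Round 3 (k=46): L=165 R=234
Round 4 (k=15): L=234 R=24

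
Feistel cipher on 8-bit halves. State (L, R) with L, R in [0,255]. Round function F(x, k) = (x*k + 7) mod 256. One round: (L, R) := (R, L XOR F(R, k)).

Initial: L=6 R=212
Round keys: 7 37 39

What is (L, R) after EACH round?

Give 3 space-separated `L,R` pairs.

Answer: 212,213 213,4 4,118

Derivation:
Round 1 (k=7): L=212 R=213
Round 2 (k=37): L=213 R=4
Round 3 (k=39): L=4 R=118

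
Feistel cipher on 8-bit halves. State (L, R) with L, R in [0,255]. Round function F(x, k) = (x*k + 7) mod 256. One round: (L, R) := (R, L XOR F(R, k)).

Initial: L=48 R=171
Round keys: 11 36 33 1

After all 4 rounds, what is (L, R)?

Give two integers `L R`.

Round 1 (k=11): L=171 R=80
Round 2 (k=36): L=80 R=236
Round 3 (k=33): L=236 R=35
Round 4 (k=1): L=35 R=198

Answer: 35 198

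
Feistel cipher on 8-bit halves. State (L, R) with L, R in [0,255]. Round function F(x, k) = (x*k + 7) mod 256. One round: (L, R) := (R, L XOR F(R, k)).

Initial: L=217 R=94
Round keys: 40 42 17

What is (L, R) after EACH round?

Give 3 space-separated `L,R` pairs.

Round 1 (k=40): L=94 R=110
Round 2 (k=42): L=110 R=77
Round 3 (k=17): L=77 R=74

Answer: 94,110 110,77 77,74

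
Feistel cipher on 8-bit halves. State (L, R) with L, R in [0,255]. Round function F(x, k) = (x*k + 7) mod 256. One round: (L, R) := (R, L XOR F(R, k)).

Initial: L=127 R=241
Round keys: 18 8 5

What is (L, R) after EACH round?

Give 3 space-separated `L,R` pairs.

Answer: 241,134 134,198 198,99

Derivation:
Round 1 (k=18): L=241 R=134
Round 2 (k=8): L=134 R=198
Round 3 (k=5): L=198 R=99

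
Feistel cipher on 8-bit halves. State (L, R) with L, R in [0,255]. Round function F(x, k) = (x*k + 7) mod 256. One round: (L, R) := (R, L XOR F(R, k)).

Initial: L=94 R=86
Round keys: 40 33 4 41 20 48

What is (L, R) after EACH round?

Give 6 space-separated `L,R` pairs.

Round 1 (k=40): L=86 R=41
Round 2 (k=33): L=41 R=6
Round 3 (k=4): L=6 R=54
Round 4 (k=41): L=54 R=171
Round 5 (k=20): L=171 R=85
Round 6 (k=48): L=85 R=92

Answer: 86,41 41,6 6,54 54,171 171,85 85,92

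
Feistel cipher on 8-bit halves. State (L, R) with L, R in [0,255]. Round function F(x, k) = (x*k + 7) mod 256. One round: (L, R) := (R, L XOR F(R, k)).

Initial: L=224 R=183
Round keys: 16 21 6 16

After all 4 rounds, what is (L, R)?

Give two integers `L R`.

Round 1 (k=16): L=183 R=151
Round 2 (k=21): L=151 R=221
Round 3 (k=6): L=221 R=162
Round 4 (k=16): L=162 R=250

Answer: 162 250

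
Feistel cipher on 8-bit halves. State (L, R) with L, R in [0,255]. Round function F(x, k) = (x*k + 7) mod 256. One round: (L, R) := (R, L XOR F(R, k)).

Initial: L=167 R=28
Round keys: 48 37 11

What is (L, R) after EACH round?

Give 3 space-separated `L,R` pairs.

Answer: 28,224 224,123 123,176

Derivation:
Round 1 (k=48): L=28 R=224
Round 2 (k=37): L=224 R=123
Round 3 (k=11): L=123 R=176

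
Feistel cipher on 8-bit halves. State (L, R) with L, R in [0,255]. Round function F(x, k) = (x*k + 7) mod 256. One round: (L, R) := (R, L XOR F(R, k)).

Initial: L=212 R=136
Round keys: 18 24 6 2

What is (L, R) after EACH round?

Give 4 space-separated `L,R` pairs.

Round 1 (k=18): L=136 R=67
Round 2 (k=24): L=67 R=199
Round 3 (k=6): L=199 R=242
Round 4 (k=2): L=242 R=44

Answer: 136,67 67,199 199,242 242,44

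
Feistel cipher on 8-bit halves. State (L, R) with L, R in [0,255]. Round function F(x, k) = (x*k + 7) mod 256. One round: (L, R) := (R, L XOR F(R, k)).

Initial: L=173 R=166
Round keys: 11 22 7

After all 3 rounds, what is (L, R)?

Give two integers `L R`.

Answer: 249 82

Derivation:
Round 1 (k=11): L=166 R=132
Round 2 (k=22): L=132 R=249
Round 3 (k=7): L=249 R=82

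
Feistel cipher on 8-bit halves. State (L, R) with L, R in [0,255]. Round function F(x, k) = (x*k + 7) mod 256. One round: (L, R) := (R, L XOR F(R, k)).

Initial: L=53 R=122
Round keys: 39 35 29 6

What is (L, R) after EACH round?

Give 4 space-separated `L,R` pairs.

Answer: 122,168 168,133 133,176 176,162

Derivation:
Round 1 (k=39): L=122 R=168
Round 2 (k=35): L=168 R=133
Round 3 (k=29): L=133 R=176
Round 4 (k=6): L=176 R=162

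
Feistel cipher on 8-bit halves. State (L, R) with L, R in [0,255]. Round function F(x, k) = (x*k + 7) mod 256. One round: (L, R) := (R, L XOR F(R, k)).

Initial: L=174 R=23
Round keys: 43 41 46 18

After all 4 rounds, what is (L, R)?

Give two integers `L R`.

Answer: 113 15

Derivation:
Round 1 (k=43): L=23 R=74
Round 2 (k=41): L=74 R=246
Round 3 (k=46): L=246 R=113
Round 4 (k=18): L=113 R=15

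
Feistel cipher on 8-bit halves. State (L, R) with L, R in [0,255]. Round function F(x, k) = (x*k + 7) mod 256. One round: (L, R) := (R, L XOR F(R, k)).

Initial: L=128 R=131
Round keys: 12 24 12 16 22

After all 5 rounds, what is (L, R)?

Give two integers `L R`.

Answer: 75 69

Derivation:
Round 1 (k=12): L=131 R=171
Round 2 (k=24): L=171 R=140
Round 3 (k=12): L=140 R=60
Round 4 (k=16): L=60 R=75
Round 5 (k=22): L=75 R=69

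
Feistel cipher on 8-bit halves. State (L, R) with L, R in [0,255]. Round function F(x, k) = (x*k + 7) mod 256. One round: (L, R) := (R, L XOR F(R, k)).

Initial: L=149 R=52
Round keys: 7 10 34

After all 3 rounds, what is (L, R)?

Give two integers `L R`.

Round 1 (k=7): L=52 R=230
Round 2 (k=10): L=230 R=55
Round 3 (k=34): L=55 R=179

Answer: 55 179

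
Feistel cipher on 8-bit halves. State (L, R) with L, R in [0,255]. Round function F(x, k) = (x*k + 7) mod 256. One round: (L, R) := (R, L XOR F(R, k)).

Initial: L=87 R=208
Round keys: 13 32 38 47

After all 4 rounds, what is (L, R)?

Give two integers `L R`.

Round 1 (k=13): L=208 R=192
Round 2 (k=32): L=192 R=215
Round 3 (k=38): L=215 R=49
Round 4 (k=47): L=49 R=209

Answer: 49 209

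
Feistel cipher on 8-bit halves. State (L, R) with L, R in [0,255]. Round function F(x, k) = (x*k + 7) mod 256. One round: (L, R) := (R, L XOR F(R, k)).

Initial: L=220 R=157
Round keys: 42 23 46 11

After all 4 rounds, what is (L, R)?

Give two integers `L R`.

Round 1 (k=42): L=157 R=21
Round 2 (k=23): L=21 R=119
Round 3 (k=46): L=119 R=124
Round 4 (k=11): L=124 R=44

Answer: 124 44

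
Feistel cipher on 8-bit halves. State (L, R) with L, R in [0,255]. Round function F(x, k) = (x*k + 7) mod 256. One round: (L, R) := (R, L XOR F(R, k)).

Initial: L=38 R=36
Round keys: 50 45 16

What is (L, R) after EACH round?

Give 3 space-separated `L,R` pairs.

Answer: 36,41 41,24 24,174

Derivation:
Round 1 (k=50): L=36 R=41
Round 2 (k=45): L=41 R=24
Round 3 (k=16): L=24 R=174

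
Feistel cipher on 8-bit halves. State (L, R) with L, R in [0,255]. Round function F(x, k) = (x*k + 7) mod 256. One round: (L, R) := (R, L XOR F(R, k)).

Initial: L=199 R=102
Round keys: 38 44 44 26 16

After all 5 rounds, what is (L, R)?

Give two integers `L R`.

Answer: 220 88

Derivation:
Round 1 (k=38): L=102 R=236
Round 2 (k=44): L=236 R=241
Round 3 (k=44): L=241 R=159
Round 4 (k=26): L=159 R=220
Round 5 (k=16): L=220 R=88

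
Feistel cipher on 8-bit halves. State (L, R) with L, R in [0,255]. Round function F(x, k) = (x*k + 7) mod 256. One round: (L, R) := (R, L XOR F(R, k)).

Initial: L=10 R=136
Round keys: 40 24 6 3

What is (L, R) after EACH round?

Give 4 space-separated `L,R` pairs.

Round 1 (k=40): L=136 R=77
Round 2 (k=24): L=77 R=183
Round 3 (k=6): L=183 R=28
Round 4 (k=3): L=28 R=236

Answer: 136,77 77,183 183,28 28,236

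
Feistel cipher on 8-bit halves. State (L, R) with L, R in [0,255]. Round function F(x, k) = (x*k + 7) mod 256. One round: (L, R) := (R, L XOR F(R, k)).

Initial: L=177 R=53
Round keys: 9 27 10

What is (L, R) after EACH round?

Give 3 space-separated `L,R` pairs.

Answer: 53,85 85,203 203,160

Derivation:
Round 1 (k=9): L=53 R=85
Round 2 (k=27): L=85 R=203
Round 3 (k=10): L=203 R=160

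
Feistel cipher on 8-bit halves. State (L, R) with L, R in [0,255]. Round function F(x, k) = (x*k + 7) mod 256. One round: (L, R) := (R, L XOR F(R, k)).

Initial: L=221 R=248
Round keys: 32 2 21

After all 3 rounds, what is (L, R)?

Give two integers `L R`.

Round 1 (k=32): L=248 R=218
Round 2 (k=2): L=218 R=67
Round 3 (k=21): L=67 R=92

Answer: 67 92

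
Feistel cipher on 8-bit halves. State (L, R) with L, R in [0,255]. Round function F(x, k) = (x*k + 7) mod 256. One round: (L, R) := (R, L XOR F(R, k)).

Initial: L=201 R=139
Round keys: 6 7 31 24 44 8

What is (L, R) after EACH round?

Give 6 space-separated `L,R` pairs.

Answer: 139,128 128,12 12,251 251,131 131,112 112,4

Derivation:
Round 1 (k=6): L=139 R=128
Round 2 (k=7): L=128 R=12
Round 3 (k=31): L=12 R=251
Round 4 (k=24): L=251 R=131
Round 5 (k=44): L=131 R=112
Round 6 (k=8): L=112 R=4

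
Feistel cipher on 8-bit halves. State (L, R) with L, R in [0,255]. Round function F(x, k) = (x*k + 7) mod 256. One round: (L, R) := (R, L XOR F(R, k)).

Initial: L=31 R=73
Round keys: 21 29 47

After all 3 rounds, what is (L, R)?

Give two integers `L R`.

Answer: 95 99

Derivation:
Round 1 (k=21): L=73 R=27
Round 2 (k=29): L=27 R=95
Round 3 (k=47): L=95 R=99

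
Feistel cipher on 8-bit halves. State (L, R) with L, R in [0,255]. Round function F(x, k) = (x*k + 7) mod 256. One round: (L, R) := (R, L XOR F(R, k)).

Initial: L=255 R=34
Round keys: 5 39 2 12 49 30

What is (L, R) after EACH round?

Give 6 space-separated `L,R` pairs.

Answer: 34,78 78,203 203,211 211,32 32,244 244,191

Derivation:
Round 1 (k=5): L=34 R=78
Round 2 (k=39): L=78 R=203
Round 3 (k=2): L=203 R=211
Round 4 (k=12): L=211 R=32
Round 5 (k=49): L=32 R=244
Round 6 (k=30): L=244 R=191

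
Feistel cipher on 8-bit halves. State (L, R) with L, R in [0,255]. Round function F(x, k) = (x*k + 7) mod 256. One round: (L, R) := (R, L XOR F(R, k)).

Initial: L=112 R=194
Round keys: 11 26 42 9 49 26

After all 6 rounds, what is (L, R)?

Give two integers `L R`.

Answer: 83 177

Derivation:
Round 1 (k=11): L=194 R=45
Round 2 (k=26): L=45 R=91
Round 3 (k=42): L=91 R=216
Round 4 (k=9): L=216 R=196
Round 5 (k=49): L=196 R=83
Round 6 (k=26): L=83 R=177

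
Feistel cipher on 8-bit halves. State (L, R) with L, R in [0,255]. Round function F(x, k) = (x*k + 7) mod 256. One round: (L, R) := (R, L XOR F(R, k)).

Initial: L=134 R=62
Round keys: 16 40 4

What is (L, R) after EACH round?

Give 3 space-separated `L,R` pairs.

Round 1 (k=16): L=62 R=97
Round 2 (k=40): L=97 R=17
Round 3 (k=4): L=17 R=42

Answer: 62,97 97,17 17,42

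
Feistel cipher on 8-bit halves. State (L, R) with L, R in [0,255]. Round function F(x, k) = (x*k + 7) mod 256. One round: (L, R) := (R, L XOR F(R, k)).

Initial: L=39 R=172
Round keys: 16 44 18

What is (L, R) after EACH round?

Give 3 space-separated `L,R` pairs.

Answer: 172,224 224,43 43,237

Derivation:
Round 1 (k=16): L=172 R=224
Round 2 (k=44): L=224 R=43
Round 3 (k=18): L=43 R=237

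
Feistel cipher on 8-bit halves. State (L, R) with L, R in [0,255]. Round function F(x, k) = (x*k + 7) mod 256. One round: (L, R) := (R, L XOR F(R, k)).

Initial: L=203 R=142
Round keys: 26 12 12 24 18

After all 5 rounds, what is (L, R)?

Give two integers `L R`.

Answer: 38 248

Derivation:
Round 1 (k=26): L=142 R=184
Round 2 (k=12): L=184 R=41
Round 3 (k=12): L=41 R=75
Round 4 (k=24): L=75 R=38
Round 5 (k=18): L=38 R=248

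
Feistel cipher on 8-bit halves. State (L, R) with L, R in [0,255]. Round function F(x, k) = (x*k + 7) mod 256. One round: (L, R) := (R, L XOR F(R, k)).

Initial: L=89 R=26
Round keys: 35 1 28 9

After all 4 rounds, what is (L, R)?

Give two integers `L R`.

Round 1 (k=35): L=26 R=204
Round 2 (k=1): L=204 R=201
Round 3 (k=28): L=201 R=207
Round 4 (k=9): L=207 R=135

Answer: 207 135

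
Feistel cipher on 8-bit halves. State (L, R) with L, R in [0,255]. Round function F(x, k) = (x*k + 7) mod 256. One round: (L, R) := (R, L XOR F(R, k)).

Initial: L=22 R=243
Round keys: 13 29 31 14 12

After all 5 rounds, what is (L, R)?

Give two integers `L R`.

Round 1 (k=13): L=243 R=72
Round 2 (k=29): L=72 R=220
Round 3 (k=31): L=220 R=227
Round 4 (k=14): L=227 R=173
Round 5 (k=12): L=173 R=192

Answer: 173 192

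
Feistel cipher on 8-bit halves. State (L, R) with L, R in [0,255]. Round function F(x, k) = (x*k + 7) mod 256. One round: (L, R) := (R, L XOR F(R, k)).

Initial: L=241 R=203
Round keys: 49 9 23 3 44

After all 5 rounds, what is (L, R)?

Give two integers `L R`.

Answer: 159 174

Derivation:
Round 1 (k=49): L=203 R=19
Round 2 (k=9): L=19 R=121
Round 3 (k=23): L=121 R=245
Round 4 (k=3): L=245 R=159
Round 5 (k=44): L=159 R=174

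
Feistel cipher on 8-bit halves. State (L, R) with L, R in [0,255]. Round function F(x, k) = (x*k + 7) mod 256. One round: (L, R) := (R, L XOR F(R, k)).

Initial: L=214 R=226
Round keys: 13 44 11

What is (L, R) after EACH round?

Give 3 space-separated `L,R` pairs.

Answer: 226,87 87,25 25,77

Derivation:
Round 1 (k=13): L=226 R=87
Round 2 (k=44): L=87 R=25
Round 3 (k=11): L=25 R=77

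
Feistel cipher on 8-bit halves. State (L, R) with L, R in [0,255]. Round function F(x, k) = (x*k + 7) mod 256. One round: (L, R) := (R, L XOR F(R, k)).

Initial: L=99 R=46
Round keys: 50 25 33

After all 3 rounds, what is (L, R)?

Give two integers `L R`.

Answer: 73 16

Derivation:
Round 1 (k=50): L=46 R=96
Round 2 (k=25): L=96 R=73
Round 3 (k=33): L=73 R=16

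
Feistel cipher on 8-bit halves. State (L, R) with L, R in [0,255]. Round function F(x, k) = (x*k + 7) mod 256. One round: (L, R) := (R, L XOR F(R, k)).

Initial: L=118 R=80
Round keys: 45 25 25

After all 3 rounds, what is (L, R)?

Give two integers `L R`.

Answer: 208 54

Derivation:
Round 1 (k=45): L=80 R=97
Round 2 (k=25): L=97 R=208
Round 3 (k=25): L=208 R=54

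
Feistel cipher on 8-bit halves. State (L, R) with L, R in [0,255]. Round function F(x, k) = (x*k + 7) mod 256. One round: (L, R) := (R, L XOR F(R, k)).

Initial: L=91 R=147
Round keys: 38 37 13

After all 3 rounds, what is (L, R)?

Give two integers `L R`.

Round 1 (k=38): L=147 R=130
Round 2 (k=37): L=130 R=66
Round 3 (k=13): L=66 R=227

Answer: 66 227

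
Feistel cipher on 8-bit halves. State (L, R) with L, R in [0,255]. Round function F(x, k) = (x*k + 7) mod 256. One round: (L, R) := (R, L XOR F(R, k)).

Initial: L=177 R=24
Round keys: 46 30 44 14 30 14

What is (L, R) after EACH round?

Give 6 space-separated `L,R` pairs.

Round 1 (k=46): L=24 R=230
Round 2 (k=30): L=230 R=227
Round 3 (k=44): L=227 R=237
Round 4 (k=14): L=237 R=30
Round 5 (k=30): L=30 R=102
Round 6 (k=14): L=102 R=133

Answer: 24,230 230,227 227,237 237,30 30,102 102,133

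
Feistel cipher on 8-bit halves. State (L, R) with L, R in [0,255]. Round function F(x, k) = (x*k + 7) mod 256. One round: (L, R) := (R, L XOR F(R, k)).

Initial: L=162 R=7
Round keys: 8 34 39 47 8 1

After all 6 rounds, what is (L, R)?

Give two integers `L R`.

Answer: 99 55

Derivation:
Round 1 (k=8): L=7 R=157
Round 2 (k=34): L=157 R=230
Round 3 (k=39): L=230 R=140
Round 4 (k=47): L=140 R=93
Round 5 (k=8): L=93 R=99
Round 6 (k=1): L=99 R=55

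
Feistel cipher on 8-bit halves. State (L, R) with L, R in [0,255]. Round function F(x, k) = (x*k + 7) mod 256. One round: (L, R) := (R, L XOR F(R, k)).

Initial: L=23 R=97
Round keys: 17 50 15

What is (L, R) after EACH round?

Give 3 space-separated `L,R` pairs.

Round 1 (k=17): L=97 R=111
Round 2 (k=50): L=111 R=212
Round 3 (k=15): L=212 R=28

Answer: 97,111 111,212 212,28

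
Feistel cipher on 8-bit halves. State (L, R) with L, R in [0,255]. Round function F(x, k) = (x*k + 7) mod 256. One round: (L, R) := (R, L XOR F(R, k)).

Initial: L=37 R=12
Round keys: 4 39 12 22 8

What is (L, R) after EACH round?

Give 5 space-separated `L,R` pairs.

Round 1 (k=4): L=12 R=18
Round 2 (k=39): L=18 R=201
Round 3 (k=12): L=201 R=97
Round 4 (k=22): L=97 R=148
Round 5 (k=8): L=148 R=198

Answer: 12,18 18,201 201,97 97,148 148,198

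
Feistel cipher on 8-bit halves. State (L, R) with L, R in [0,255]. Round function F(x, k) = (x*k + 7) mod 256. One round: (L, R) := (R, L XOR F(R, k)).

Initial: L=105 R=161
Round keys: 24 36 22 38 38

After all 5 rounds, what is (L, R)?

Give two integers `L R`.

Round 1 (k=24): L=161 R=118
Round 2 (k=36): L=118 R=62
Round 3 (k=22): L=62 R=45
Round 4 (k=38): L=45 R=139
Round 5 (k=38): L=139 R=132

Answer: 139 132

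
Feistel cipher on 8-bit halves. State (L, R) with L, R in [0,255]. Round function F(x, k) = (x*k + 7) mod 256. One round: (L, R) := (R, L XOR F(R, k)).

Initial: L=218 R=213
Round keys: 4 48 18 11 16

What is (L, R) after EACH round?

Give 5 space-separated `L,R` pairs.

Round 1 (k=4): L=213 R=129
Round 2 (k=48): L=129 R=226
Round 3 (k=18): L=226 R=106
Round 4 (k=11): L=106 R=119
Round 5 (k=16): L=119 R=29

Answer: 213,129 129,226 226,106 106,119 119,29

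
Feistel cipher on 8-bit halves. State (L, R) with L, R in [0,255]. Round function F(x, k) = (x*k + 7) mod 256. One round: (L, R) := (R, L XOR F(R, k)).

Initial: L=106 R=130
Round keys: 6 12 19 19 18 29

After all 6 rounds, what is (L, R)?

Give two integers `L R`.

Answer: 202 104

Derivation:
Round 1 (k=6): L=130 R=121
Round 2 (k=12): L=121 R=49
Round 3 (k=19): L=49 R=211
Round 4 (k=19): L=211 R=129
Round 5 (k=18): L=129 R=202
Round 6 (k=29): L=202 R=104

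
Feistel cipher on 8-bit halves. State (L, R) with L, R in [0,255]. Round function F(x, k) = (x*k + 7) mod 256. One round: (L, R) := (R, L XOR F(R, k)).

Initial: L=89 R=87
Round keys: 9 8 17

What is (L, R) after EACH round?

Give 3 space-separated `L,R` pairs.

Round 1 (k=9): L=87 R=79
Round 2 (k=8): L=79 R=40
Round 3 (k=17): L=40 R=224

Answer: 87,79 79,40 40,224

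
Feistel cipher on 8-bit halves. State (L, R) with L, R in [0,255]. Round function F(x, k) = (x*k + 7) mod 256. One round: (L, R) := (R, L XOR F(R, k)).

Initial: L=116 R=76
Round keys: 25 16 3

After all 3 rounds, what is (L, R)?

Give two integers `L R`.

Round 1 (k=25): L=76 R=7
Round 2 (k=16): L=7 R=59
Round 3 (k=3): L=59 R=191

Answer: 59 191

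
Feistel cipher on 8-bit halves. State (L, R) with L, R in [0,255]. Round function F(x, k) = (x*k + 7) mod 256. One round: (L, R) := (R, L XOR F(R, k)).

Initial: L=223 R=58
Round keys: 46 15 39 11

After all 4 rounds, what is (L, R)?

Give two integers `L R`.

Round 1 (k=46): L=58 R=172
Round 2 (k=15): L=172 R=33
Round 3 (k=39): L=33 R=162
Round 4 (k=11): L=162 R=220

Answer: 162 220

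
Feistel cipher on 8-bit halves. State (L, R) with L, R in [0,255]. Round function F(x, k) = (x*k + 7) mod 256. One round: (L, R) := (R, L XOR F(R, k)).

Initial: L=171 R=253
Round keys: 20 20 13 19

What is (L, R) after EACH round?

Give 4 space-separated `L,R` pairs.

Answer: 253,96 96,122 122,89 89,216

Derivation:
Round 1 (k=20): L=253 R=96
Round 2 (k=20): L=96 R=122
Round 3 (k=13): L=122 R=89
Round 4 (k=19): L=89 R=216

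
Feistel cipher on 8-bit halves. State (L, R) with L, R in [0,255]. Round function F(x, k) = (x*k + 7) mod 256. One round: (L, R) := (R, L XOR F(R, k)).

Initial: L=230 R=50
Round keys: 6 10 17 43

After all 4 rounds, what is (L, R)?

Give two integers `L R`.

Round 1 (k=6): L=50 R=213
Round 2 (k=10): L=213 R=107
Round 3 (k=17): L=107 R=247
Round 4 (k=43): L=247 R=239

Answer: 247 239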